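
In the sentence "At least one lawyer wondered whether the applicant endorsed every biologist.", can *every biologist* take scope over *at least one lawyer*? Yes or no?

No

The DP *every biologist* is contained in the embedded question *whether the applicant endorsed every biologist*.
QR across an interrogative CP boundary is ruled out as a wh-island violation.
There is no licit LF on which *every biologist* c-commands *at least one lawyer*.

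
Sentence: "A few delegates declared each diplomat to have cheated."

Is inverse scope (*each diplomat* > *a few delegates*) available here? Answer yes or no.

*each diplomat* is the subject of an ECM infinitive — the infinitival complement of an ECM verb is not a scope island, so *each diplomat* can raise into the matrix clause.
QR within a single clause is free, so the lower quantifier may take scope over the higher one.

Yes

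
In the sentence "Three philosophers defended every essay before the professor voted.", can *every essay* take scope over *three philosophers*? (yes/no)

Yes

The adjunct clause does not contain *every essay*, which is the matrix object.
No island intervenes, so both surface and inverse scope are derivable.
The sentence is scopally ambiguous between *three philosophers* > *every essay* and *every essay* > *three philosophers*.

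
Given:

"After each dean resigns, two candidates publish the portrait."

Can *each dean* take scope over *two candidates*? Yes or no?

*each dean* is embedded in the adjunct clause *after each dean resigns*.
Adverbial clauses are not L-marked, so they are barriers for QR — the quantifier cannot escape the adjunct.
*each dean* is confined to the island and cannot take scope over *two candidates*.

No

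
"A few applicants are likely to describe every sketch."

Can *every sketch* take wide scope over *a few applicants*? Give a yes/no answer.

Infinitival complements of raising predicates do not block QR; *every sketch* and *a few applicants* are effectively clausemates.
No island intervenes, so both surface and inverse scope are derivable.

Yes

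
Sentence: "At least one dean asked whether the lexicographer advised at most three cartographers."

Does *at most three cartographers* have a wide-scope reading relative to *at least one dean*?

No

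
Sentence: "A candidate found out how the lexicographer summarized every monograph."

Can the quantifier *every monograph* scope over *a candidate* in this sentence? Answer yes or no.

No

*every monograph* occurs within the embedded question *how the lexicographer summarized every monograph*.
QR across an interrogative CP boundary is ruled out as a wh-island violation.
There is no licit LF on which *every monograph* c-commands *a candidate*.
(Only the surface reading survives: one fixed candidate with respect to all the relevant monographs.)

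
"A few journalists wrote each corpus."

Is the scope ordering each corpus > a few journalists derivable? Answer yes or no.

Yes

*a few journalists* and *each corpus* are co-arguments of the matrix verb, with nothing but a clause-internal boundary between them.
QR within a single clause is free, so the lower quantifier may take scope over the higher one.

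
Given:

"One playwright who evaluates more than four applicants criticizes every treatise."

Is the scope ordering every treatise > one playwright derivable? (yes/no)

Yes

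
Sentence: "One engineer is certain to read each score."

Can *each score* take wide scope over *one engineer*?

Yes

*each score* is the object of the infinitival complement of a raising predicate; raising infinitives are transparent for QR, so the two DPs are in effect clausemates.
Since no island is crossed, the inverse ordering is licensed alongside surface scope.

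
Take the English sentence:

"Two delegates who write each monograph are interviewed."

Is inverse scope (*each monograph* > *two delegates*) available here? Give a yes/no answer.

No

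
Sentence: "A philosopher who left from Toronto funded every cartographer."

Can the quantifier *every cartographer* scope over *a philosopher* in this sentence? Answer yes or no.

Yes

The relative clause *who left from Toronto* modifies *a philosopher*, but *every cartographer* is not inside that relative clause — it is an argument of the matrix verb.
No island intervenes, so both surface and inverse scope are derivable.
So *every cartographer* > *a philosopher* is among the available readings.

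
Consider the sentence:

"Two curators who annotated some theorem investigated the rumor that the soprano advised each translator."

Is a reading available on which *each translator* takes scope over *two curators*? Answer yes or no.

The target quantifier *each translator* is part of the complex NP *the rumor that the soprano advised each translator*.
Since the clause is the complement of a nominal head, the CNPC blocks scope extraction.
So *each translator* cannot raise high enough to outscope *two curators*; only the surface ordering *two curators* > *each translator* is available.

No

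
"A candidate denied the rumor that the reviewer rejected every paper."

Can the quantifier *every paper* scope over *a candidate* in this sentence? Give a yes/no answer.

*every paper* is embedded in the complex NP *the rumor that the reviewer rejected every paper*.
Since the clause is the complement of a nominal head, the CNPC blocks scope extraction.
So *every paper* cannot raise high enough to outscope *a candidate*; only the surface ordering *a candidate* > *every paper* is available.

No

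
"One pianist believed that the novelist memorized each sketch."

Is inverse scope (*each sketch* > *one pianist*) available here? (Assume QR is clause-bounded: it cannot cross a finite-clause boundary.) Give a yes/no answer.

The DP *each sketch* is contained in the finite complement clause *that the novelist memorized each sketch*.
Under clause-bounded QR, a quantifier in an embedded finite clause cannot raise into the matrix clause.
*each sketch* is confined to the island and cannot take scope over *one pianist*.

No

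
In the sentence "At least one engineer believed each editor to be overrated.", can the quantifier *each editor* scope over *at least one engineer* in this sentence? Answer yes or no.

ECM infinitives lack a CP barrier, so *each editor* can QR over the matrix subject *at least one engineer*.
With no island boundary between them, the object can take inverse scope over the subject via ordinary QR within the clause.

Yes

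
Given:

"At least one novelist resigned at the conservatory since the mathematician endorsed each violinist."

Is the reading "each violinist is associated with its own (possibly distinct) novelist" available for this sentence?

That reading corresponds to *each violinist* > *at least one novelist*.
The DP *each violinist* is contained in the adjunct clause *since the mathematician endorsed each violinist*.
Adjuncts are opaque for quantifier raising; a quantifier in an adjunct stays inside it.
So *each violinist* cannot raise to a position above *at least one novelist*.
(Only the surface reading survives: one fixed novelist with respect to all the relevant violinists.)

No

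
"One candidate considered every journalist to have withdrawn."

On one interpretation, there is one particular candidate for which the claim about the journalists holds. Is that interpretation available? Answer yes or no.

The paraphrase describes the scope ordering *one candidate* > *every journalist*.
Surface scope (*one candidate* > *every journalist*) is always derivable; islands only block QR, not in-situ interpretation.

Yes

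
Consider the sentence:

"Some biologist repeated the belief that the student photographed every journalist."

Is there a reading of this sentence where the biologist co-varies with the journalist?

This is the *every journalist* > *some biologist* reading.
The DP *every journalist* is contained in the complex NP *the belief that the student photographed every journalist*.
A that-clause complement to a noun is an island; QR cannot cross the NP boundary.
*every journalist* is confined to the island and cannot take scope over *some biologist*.

No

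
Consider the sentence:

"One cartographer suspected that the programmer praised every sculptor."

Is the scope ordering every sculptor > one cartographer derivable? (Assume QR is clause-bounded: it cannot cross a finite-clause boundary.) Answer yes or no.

No

*every sculptor* is embedded in the finite complement clause *that the programmer praised every sculptor*.
Finite CP is the ceiling for QR here, by assumption.
*every sculptor* > *one cartographer* would require crossing that boundary, which is illicit.
(Only the surface reading survives: one fixed cartographer with respect to all the relevant sculptors.)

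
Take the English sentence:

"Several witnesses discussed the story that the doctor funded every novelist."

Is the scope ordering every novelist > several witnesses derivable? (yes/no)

The DP *every novelist* is contained in the complex NP *the story that the doctor funded every novelist*.
Since the clause is the complement of a nominal head, the CNPC blocks scope extraction.
So the wide-scope reading for *every novelist* is blocked.

No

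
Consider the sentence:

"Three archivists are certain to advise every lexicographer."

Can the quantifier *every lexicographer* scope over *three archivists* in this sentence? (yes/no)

Yes

Raising constructions are monoclausal for scope purposes; *every lexicographer* is not separated from *three archivists* by any island.
Ordinary QR to a clause-peripheral position gives the wide-scope LF for the lower DP.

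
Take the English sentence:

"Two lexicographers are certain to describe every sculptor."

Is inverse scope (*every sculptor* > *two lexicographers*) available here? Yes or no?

*every sculptor* is the object of the infinitival complement of a raising predicate; raising infinitives are transparent for QR, so the two DPs are in effect clausemates.
Nothing blocks QR of the lower DP to a position above the higher one, so inverse scope is available.

Yes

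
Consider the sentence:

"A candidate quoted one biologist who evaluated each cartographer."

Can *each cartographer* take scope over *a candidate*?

No

Structurally, *each cartographer* is inside the relative clause *who evaluated each cartographer* modifying *one biologist*.
Relative clauses block scope extraction: QR cannot target a position outside the modified NP.
So *each cartographer* cannot raise to a position above *a candidate*.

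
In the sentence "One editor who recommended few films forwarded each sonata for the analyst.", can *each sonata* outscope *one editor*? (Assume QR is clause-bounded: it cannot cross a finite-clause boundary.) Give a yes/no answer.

Yes

Although the sentence contains a relative clause (*who recommended few films*), *each sonata* is outside it, in the matrix VP.
No island intervenes, so both surface and inverse scope are derivable.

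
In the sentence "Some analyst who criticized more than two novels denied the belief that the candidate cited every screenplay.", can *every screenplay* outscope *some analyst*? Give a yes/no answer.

*every screenplay* sits inside the complex NP *the belief that the candidate cited every screenplay*.
Since the clause is the complement of a nominal head, the CNPC blocks scope extraction.
Hence only narrow scope for *every screenplay* (under *some analyst*) survives.

No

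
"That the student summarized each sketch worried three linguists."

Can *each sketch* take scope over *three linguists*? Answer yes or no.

No

*each sketch* occurs within the sentential subject *that the student summarized each sketch*.
Sentential subjects are islands: a quantifier inside the subject clause cannot raise over the matrix predicate.
*each sketch* > *three linguists* would require crossing that boundary, which is illicit.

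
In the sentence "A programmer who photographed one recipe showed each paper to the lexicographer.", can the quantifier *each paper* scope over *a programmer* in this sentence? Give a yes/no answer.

Yes

*each paper* is a matrix argument; only *a programmer* is modified by the relative clause *who photographed one recipe*, so the RC island is irrelevant to the target quantifier.
Ordinary QR to a clause-peripheral position gives the wide-scope LF for the lower DP.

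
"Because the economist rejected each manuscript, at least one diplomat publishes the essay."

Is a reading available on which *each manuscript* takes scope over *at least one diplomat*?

Structurally, *each manuscript* is inside the adjunct clause *because the economist rejected each manuscript*.
The adjunct-island constraint bars QR out of an adverbial clause.
*each manuscript* is confined to the island and cannot take scope over *at least one diplomat*.

No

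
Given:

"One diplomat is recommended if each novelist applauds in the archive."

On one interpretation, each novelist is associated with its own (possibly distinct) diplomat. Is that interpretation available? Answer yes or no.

That reading corresponds to *each novelist* > *one diplomat*.
*each novelist* is embedded in the adjunct clause *if each novelist applauds in the archive*.
Since the clause is an adjunct (not a complement), the Adjunct Condition blocks QR across its edge.
There is no licit LF on which *each novelist* c-commands *one diplomat*.

No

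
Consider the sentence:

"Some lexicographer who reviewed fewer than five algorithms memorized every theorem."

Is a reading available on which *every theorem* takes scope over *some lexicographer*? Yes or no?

The relative clause *who reviewed fewer than five algorithms* modifies *some lexicographer*, but *every theorem* is not inside that relative clause — it is an argument of the matrix verb.
With no island boundary between them, the object can take inverse scope over the subject via ordinary QR within the clause.

Yes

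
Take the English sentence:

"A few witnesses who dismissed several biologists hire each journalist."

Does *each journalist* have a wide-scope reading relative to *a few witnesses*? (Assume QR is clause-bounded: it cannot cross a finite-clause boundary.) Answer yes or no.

Yes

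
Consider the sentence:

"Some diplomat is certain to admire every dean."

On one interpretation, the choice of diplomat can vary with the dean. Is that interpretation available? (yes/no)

The paraphrase describes the scope ordering *every dean* > *some diplomat*.
*every dean* is the object of the infinitival complement of a raising predicate; raising infinitives are transparent for QR, so the two DPs are in effect clausemates.
With no island boundary between them, the object can take inverse scope over the subject via ordinary QR within the clause.

Yes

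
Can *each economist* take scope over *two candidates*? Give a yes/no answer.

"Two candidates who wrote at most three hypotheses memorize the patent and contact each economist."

No

Structurally, *each economist* is inside one conjunct of the coordinate structure (*contact each economist*).
A quantifier cannot raise out of one conjunct of a coordination across the whole coordinate structure — the CSC applies to QR.
There is no licit LF on which *each economist* c-commands *two candidates*.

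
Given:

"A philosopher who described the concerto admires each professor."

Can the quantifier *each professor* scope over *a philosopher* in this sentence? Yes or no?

Yes

*each professor* is a matrix argument; only *a philosopher* is modified by the relative clause *who described the concerto*, so the RC island is irrelevant to the target quantifier.
Clause-internal QR can adjoin the lower DP above the subject, yielding the inverse reading.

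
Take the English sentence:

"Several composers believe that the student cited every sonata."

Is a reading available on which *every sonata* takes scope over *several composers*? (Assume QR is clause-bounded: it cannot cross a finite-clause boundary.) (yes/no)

*every sonata* is embedded in the finite complement clause *that the student cited every sonata*.
Finite CP is the ceiling for QR here, by assumption.
Hence only narrow scope for *every sonata* (under *several composers*) survives.

No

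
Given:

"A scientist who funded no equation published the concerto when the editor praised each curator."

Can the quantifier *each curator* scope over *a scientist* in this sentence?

No

*each curator* occurs within the adjunct clause *when the editor praised each curator*.
Since the clause is an adjunct (not a complement), the Adjunct Condition blocks QR across its edge.
Hence only narrow scope for *each curator* (under *a scientist*) survives.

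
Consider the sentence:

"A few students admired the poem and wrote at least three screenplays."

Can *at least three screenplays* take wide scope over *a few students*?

No

Structurally, *at least three screenplays* is inside one conjunct of the coordinate structure (*wrote at least three screenplays*).
QR out of a conjunct would have to apply non-ATB, which the CSC forbids.
So the wide-scope reading for *at least three screenplays* is blocked.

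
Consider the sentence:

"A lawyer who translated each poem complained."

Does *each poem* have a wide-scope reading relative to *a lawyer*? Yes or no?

No

The DP *each poem* is contained in the relative clause *who translated each poem*.
Relative clauses are scope islands: a quantifier cannot QR out of a relative clause to take scope in the matrix clause.
So *each poem* cannot raise high enough to outscope *a lawyer*; only the surface ordering *a lawyer* > *each poem* is available.
(Only the surface reading survives: one fixed lawyer with respect to all the relevant poems.)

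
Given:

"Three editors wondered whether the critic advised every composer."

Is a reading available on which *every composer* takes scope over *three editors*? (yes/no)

No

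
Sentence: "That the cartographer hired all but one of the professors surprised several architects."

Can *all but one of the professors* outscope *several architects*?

The DP *all but one of the professors* is contained in the sentential subject *that the cartographer hired all but one of the professors*.
The subject-island constraint blocks QR out of a clausal subject.
So the wide-scope reading for *all but one of the professors* is blocked.

No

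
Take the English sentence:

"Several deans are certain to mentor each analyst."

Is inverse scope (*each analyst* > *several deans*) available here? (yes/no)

Yes

*each analyst* is inside a raising infinitive, which is transparent to QR (no CP barrier), so it behaves as a matrix argument.
With no island boundary between them, the object can take inverse scope over the subject via ordinary QR within the clause.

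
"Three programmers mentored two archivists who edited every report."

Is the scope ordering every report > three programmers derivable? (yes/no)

No

The DP *every report* is contained in the relative clause *who edited every report* modifying *two archivists*.
QR out of a relative clause is ruled out by the relative-clause island constraint.
So *every report* cannot raise to a position above *three programmers*.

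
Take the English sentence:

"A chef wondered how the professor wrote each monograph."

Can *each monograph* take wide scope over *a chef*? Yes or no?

No

*each monograph* occurs within the embedded question *how the professor wrote each monograph*.
Embedded wh-clauses are opaque for QR, so the quantifier stays inside the question.
Hence only narrow scope for *each monograph* (under *a chef*) survives.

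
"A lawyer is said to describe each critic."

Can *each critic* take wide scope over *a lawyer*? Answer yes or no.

Yes

The matrix predicate is a raising verb, whose infinitival complement is not a scope island — *each critic* can QR into the matrix clause.
With no island boundary between them, the object can take inverse scope over the subject via ordinary QR within the clause.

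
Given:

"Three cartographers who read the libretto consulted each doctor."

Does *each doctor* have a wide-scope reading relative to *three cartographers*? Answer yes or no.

Although the sentence contains a relative clause (*who read the libretto*), *each doctor* is outside it, in the matrix VP.
Clause-internal QR can adjoin the lower DP above the subject, yielding the inverse reading.

Yes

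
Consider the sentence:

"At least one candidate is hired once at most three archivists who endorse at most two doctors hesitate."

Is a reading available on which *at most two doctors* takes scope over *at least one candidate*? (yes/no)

No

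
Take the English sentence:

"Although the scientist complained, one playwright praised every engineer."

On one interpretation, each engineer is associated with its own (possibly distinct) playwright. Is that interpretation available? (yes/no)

That reading corresponds to *every engineer* > *one playwright*.
*every engineer* is a matrix argument; the adjunct is an island but the target quantifier is outside it.
Ordinary QR to a clause-peripheral position gives the wide-scope LF for the lower DP.
The sentence is scopally ambiguous between *one playwright* > *every engineer* and *every engineer* > *one playwright*.

Yes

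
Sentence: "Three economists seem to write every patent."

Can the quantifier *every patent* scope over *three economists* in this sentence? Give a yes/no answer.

Raising constructions are monoclausal for scope purposes; *every patent* is not separated from *three economists* by any island.
With no island boundary between them, the object can take inverse scope over the subject via ordinary QR within the clause.

Yes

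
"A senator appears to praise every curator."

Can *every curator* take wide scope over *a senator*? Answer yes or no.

Yes

The matrix predicate is a raising verb, whose infinitival complement is not a scope island — *every curator* can QR into the matrix clause.
No island intervenes, so both surface and inverse scope are derivable.
So *every curator* > *a senator* is among the available readings.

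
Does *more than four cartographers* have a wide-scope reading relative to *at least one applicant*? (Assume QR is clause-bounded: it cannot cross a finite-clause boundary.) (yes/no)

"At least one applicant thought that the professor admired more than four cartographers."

No

The target quantifier *more than four cartographers* is part of the finite complement clause *that the professor admired more than four cartographers*.
Under clause-bounded QR, a quantifier in an embedded finite clause cannot raise into the matrix clause.
*more than four cartographers* is confined to the island and cannot take scope over *at least one applicant*.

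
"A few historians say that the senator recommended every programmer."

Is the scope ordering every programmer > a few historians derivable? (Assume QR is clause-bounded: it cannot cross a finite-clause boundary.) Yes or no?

*every programmer* is embedded in the finite complement clause *that the senator recommended every programmer*.
Given the clause-boundedness assumption, QR cannot cross the finite CP into the matrix.
*every programmer* is confined to the island and cannot take scope over *a few historians*.

No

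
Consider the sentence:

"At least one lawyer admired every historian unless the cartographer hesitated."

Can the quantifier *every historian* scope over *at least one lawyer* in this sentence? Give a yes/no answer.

The adjunct clause does not contain *every historian*, which is the matrix object.
Ordinary QR to a clause-peripheral position gives the wide-scope LF for the lower DP.
The sentence is scopally ambiguous between *at least one lawyer* > *every historian* and *every historian* > *at least one lawyer*.

Yes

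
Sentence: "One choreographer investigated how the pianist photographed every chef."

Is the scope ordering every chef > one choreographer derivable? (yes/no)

*every chef* sits inside the embedded question *how the pianist photographed every chef*.
An indirect question is a wh-island; the filled [Spec,CP] blocks QR across the CP edge.
So *every chef* cannot raise to a position above *one choreographer*.

No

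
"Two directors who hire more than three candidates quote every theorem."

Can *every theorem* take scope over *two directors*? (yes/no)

Although the sentence contains a relative clause (*who hire more than three candidates*), *every theorem* is outside it, in the matrix VP.
Nothing blocks QR of the lower DP to a position above the higher one, so inverse scope is available.
Both orderings are possible: *two directors* > *every theorem* and *every theorem* > *two directors*.

Yes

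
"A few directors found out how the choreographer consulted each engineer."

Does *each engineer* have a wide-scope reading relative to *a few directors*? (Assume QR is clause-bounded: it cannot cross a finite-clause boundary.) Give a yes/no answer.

No

*each engineer* is embedded in the embedded question *how the choreographer consulted each engineer*.
An indirect question is a wh-island; the filled [Spec,CP] blocks QR across the CP edge.
So *each engineer* cannot raise high enough to outscope *a few directors*; only the surface ordering *a few directors* > *each engineer* is available.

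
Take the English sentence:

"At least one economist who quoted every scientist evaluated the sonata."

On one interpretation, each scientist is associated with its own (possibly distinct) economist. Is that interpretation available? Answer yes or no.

This is the *every scientist* > *at least one economist* reading.
The DP *every scientist* is contained in the relative clause *who quoted every scientist*.
Relative clauses block scope extraction: QR cannot target a position outside the modified NP.
*every scientist* is confined to the island and cannot take scope over *at least one economist*.

No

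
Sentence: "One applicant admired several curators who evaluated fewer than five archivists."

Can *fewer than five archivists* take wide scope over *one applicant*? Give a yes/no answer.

The DP *fewer than five archivists* is contained in the relative clause *who evaluated fewer than five archivists* modifying *several curators*.
Relative clauses are scope islands: a quantifier cannot QR out of a relative clause to take scope in the matrix clause.
There is no licit LF on which *fewer than five archivists* c-commands *one applicant*.

No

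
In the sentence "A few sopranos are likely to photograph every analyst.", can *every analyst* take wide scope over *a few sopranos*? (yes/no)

Raising constructions are monoclausal for scope purposes; *every analyst* is not separated from *a few sopranos* by any island.
Clause-internal QR can adjoin the lower DP above the subject, yielding the inverse reading.

Yes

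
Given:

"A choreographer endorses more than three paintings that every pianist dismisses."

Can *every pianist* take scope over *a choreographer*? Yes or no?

No

Structurally, *every pianist* is inside the relative clause *that every pianist dismisses* modifying *more than three paintings*.
A relative clause is a scope island — quantifier raising cannot cross its boundary.
*every pianist* is confined to the island and cannot take scope over *a choreographer*.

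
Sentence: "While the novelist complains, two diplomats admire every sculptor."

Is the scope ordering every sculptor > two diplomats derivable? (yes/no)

Yes

The adjunct clause does not contain *every sculptor*, which is the matrix object.
With no island boundary between them, the object can take inverse scope over the subject via ordinary QR within the clause.
So *every sculptor* > *two diplomats* is among the available readings.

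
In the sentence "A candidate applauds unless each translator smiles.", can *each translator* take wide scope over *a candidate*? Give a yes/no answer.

Structurally, *each translator* is inside the adjunct clause *unless each translator smiles*.
Since the clause is an adjunct (not a complement), the Adjunct Condition blocks QR across its edge.
*each translator* > *a candidate* would require crossing that boundary, which is illicit.

No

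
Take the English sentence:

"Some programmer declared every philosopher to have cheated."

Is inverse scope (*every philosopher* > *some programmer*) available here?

Yes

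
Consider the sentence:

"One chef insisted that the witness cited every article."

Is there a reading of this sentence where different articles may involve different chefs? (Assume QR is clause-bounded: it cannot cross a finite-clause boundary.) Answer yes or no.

The paraphrase describes the scope ordering *every article* > *one chef*.
*every article* occurs within the finite complement clause *that the witness cited every article*.
Finite CP is the ceiling for QR here, by assumption.
*every article* > *one chef* would require crossing that boundary, which is illicit.

No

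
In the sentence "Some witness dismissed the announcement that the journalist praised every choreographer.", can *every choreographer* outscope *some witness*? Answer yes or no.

*every choreographer* is embedded in the complex NP *the announcement that the journalist praised every choreographer*.
The complex NP is opaque for QR — the quantifier is frozen inside the noun's complement.
*every choreographer* > *some witness* would require crossing that boundary, which is illicit.

No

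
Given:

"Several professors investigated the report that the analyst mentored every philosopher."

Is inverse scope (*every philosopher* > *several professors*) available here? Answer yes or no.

*every philosopher* sits inside the complex NP *the report that the analyst mentored every philosopher*.
Noun-complement clauses are scope islands (the Complex NP Constraint): a quantifier inside one cannot scope into the matrix.
So *every philosopher* cannot raise high enough to outscope *several professors*; only the surface ordering *several professors* > *every philosopher* is available.

No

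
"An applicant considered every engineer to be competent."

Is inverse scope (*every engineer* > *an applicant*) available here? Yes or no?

Yes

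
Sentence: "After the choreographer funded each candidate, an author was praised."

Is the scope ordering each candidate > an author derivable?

*each candidate* is embedded in the adjunct clause *after the choreographer funded each candidate*.
Adjuncts are opaque for quantifier raising; a quantifier in an adjunct stays inside it.
So *each candidate* cannot raise to a position above *an author*.

No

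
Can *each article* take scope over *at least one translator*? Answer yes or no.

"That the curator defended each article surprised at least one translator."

No

The DP *each article* is contained in the sentential subject *that the curator defended each article*.
Subjects — clausal subjects included — are islands for extraction, and QR is no exception.
The ordering *each article* > *at least one translator* is therefore underivable.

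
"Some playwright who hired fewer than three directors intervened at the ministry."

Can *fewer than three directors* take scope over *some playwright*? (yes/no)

No

Structurally, *fewer than three directors* is inside the relative clause *who hired fewer than three directors*.
A relative clause is a scope island — quantifier raising cannot cross its boundary.
*fewer than three directors* > *some playwright* would require crossing that boundary, which is illicit.
(Only the surface reading survives: one fixed playwright with respect to all the relevant directors.)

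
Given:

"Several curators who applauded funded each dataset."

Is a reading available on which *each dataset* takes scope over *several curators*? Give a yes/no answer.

The RC *who applauded* is an island, but *each dataset* is not inside it — it is the matrix object, a clausemate of *several curators*.
QR within a single clause is free, so the lower quantifier may take scope over the higher one.
The sentence is scopally ambiguous between *several curators* > *each dataset* and *each dataset* > *several curators*.

Yes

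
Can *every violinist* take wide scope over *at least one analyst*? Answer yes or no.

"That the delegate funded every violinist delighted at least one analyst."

No

Structurally, *every violinist* is inside the sentential subject *that the delegate funded every violinist*.
The subject-island constraint blocks QR out of a clausal subject.
The ordering *every violinist* > *at least one analyst* is therefore underivable.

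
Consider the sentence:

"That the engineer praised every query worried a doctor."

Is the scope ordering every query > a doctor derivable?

No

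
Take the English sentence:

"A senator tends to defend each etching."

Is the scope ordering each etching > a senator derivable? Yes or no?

Yes

*each etching* is the object of the infinitival complement of a raising predicate; raising infinitives are transparent for QR, so the two DPs are in effect clausemates.
Ordinary QR to a clause-peripheral position gives the wide-scope LF for the lower DP.
So *each etching* > *a senator* is among the available readings.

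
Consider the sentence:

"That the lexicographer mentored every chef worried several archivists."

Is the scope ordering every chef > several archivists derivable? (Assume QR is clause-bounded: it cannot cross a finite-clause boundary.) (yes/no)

*every chef* is embedded in the sentential subject *that the lexicographer mentored every chef*.
Subjects — clausal subjects included — are islands for extraction, and QR is no exception.
The ordering *every chef* > *several archivists* is therefore underivable.

No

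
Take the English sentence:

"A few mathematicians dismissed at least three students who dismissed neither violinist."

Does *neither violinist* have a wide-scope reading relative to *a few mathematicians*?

Structurally, *neither violinist* is inside the relative clause *who dismissed neither violinist* modifying *at least three students*.
A relative clause is a scope island — quantifier raising cannot cross its boundary.
*neither violinist* > *a few mathematicians* would require crossing that boundary, which is illicit.

No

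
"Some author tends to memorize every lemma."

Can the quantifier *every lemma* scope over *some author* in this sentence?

Raising constructions are monoclausal for scope purposes; *every lemma* is not separated from *some author* by any island.
With no island boundary between them, the object can take inverse scope over the subject via ordinary QR within the clause.
Both orderings are possible: *some author* > *every lemma* and *every lemma* > *some author*.

Yes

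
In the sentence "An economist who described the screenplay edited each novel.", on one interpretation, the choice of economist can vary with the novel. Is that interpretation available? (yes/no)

Yes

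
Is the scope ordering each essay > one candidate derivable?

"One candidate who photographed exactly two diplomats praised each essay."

Although the sentence contains a relative clause (*who photographed exactly two diplomats*), *each essay* is outside it, in the matrix VP.
Clause-internal QR can adjoin the lower DP above the subject, yielding the inverse reading.
The sentence is scopally ambiguous between *one candidate* > *each essay* and *each essay* > *one candidate*.

Yes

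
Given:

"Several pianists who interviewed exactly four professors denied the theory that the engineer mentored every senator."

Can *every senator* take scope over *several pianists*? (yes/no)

*every senator* is embedded in the complex NP *the theory that the engineer mentored every senator*.
The complex NP is opaque for QR — the quantifier is frozen inside the noun's complement.
*every senator* > *several pianists* would require crossing that boundary, which is illicit.

No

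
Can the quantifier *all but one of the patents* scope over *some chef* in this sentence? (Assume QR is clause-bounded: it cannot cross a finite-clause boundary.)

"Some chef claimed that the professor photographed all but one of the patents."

*all but one of the patents* is embedded in the finite complement clause *that the professor photographed all but one of the patents*.
Given the clause-boundedness assumption, QR cannot cross the finite CP into the matrix.
So *all but one of the patents* cannot raise to a position above *some chef*.

No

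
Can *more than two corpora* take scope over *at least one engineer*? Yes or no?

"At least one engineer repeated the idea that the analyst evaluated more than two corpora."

No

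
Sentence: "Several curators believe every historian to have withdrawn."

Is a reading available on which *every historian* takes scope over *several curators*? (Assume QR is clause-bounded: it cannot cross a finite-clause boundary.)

The ECM infinitive is scope-transparent — *every historian* is free to raise above *several curators*.
With no island boundary between them, the object can take inverse scope over the subject via ordinary QR within the clause.

Yes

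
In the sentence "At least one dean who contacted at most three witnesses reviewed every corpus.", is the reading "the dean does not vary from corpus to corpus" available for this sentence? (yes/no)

That reading corresponds to *at least one dean* > *every corpus*.
Nothing needs to raise for *at least one dean* > *every corpus*, so no island constraint is at stake.

Yes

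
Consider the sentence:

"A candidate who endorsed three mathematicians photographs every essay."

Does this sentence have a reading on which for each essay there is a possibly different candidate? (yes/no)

That reading corresponds to *every essay* > *a candidate*.
*every essay* sits in the matrix clause, not in the relative clause on *a candidate*.
Clause-internal QR can adjoin the lower DP above the subject, yielding the inverse reading.

Yes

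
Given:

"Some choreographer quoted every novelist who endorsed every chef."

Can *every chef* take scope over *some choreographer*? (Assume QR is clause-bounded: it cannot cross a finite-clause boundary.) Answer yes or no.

The DP *every chef* is contained in the relative clause *who endorsed every chef* modifying *every novelist*.
QR out of a relative clause is ruled out by the relative-clause island constraint.
So *every chef* cannot raise to a position above *some choreographer*.

No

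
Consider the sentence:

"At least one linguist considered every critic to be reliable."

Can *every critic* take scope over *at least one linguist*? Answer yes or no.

This is an ECM construction: *every critic* is the infinitival subject, Case-marked by the matrix verb, and the infinitive is transparent for QR.
Clause-internal QR can adjoin the lower DP above the subject, yielding the inverse reading.
So *every critic* > *at least one linguist* is among the available readings.

Yes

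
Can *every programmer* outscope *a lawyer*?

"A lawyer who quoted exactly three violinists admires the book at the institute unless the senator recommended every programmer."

The DP *every programmer* is contained in the adjunct clause *unless the senator recommended every programmer*.
The adjunct-island constraint bars QR out of an adverbial clause.
The inverse ordering *every programmer* > *a lawyer* is therefore underivable.

No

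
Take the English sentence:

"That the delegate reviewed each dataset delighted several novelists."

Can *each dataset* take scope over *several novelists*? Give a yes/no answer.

No

Structurally, *each dataset* is inside the sentential subject *that the delegate reviewed each dataset*.
Subjects — clausal subjects included — are islands for extraction, and QR is no exception.
So *each dataset* cannot raise to a position above *several novelists*.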